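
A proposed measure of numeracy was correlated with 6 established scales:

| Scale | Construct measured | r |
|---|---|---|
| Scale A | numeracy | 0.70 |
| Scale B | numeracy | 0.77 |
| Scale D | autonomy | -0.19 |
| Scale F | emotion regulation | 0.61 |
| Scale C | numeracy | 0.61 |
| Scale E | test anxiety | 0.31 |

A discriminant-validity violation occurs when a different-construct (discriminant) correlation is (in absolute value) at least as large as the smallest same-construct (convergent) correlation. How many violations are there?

1

Convergent (same construct = numeracy): Scale A, Scale B, Scale C.
Smallest convergent = 0.61. Discriminant |r|: 0.19, 0.61, 0.31; count ≥ 0.61 → 1.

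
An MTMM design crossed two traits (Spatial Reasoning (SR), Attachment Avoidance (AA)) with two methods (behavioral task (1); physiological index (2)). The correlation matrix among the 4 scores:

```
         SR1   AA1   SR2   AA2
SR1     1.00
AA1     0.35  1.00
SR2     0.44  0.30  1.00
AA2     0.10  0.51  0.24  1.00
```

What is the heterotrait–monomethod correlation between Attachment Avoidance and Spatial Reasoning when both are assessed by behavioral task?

0.35

Different traits, same method: r(AA1, SR1) = 0.35.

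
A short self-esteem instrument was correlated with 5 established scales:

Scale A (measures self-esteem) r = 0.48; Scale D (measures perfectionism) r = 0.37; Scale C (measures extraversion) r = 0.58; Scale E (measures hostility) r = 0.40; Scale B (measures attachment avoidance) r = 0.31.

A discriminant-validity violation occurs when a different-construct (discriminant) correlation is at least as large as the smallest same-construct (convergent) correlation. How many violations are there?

1

Convergent (same construct = self-esteem): Scale A.
Smallest convergent = 0.48. Discriminant values: 0.37, 0.58, 0.40, 0.31; count ≥ 0.48 → 1.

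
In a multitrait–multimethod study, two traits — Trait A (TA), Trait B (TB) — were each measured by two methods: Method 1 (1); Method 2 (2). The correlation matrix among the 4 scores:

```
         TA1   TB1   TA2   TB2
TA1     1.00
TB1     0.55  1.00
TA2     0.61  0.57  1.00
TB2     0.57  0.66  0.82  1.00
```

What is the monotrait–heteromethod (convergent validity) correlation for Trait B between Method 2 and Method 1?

0.66

Same trait (TB), different methods: r(TB2, TB1) = 0.66.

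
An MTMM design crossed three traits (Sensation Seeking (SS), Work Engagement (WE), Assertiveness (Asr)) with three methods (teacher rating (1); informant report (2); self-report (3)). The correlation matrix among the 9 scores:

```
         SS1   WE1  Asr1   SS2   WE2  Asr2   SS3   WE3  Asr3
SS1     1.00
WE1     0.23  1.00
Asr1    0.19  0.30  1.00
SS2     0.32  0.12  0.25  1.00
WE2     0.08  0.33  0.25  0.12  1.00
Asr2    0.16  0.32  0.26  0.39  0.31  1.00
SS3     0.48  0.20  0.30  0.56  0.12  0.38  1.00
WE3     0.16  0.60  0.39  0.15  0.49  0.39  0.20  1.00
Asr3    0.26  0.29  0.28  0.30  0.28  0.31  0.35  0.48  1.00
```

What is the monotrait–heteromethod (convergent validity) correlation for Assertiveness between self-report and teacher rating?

Same trait (Asr), different methods: r(Asr3, Asr1) = 0.28.

0.28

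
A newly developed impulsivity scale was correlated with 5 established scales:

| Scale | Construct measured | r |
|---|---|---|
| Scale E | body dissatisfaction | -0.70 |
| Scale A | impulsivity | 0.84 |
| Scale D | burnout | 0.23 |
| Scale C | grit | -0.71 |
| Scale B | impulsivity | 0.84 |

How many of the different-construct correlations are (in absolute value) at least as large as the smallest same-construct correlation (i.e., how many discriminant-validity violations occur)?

0

Convergent (same construct = impulsivity): Scale A, Scale B.
Smallest convergent = 0.84. Discriminant |r|: 0.70, 0.23, 0.71; count ≥ 0.84 → 0.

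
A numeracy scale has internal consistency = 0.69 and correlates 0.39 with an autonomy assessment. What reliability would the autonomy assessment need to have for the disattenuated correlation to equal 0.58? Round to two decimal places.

r_true = r_obs / √(r_xx · r_yy) ⇒ 0.58 = 0.39 / √(0.69 · r_yy).
√(0.69 · r_yy) = 0.39 / 0.58 = 0.6724; 0.69 · r_yy = 0.4521; r_yy = 0.4521 / 0.69 ≈ 0.66.

0.66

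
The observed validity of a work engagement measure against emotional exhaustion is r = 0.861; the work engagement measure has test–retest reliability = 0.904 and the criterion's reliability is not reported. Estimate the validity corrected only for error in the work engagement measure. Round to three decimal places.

0.906

Single correction: r_c = r_obs / √r_xx = 0.861 / √0.904 = 0.861 / 0.9508 ≈ 0.906.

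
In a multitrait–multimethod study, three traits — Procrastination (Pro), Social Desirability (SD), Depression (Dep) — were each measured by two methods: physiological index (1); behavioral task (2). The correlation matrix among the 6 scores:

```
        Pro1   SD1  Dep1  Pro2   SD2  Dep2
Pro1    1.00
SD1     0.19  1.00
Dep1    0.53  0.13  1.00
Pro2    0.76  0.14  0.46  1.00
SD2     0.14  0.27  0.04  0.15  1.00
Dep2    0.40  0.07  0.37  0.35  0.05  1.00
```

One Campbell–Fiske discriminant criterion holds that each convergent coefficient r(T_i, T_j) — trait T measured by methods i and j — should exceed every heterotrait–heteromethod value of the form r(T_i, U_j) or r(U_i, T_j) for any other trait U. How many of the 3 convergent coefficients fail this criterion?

Convergent coefficients and their comparison sets:
Pro (methods 1·2): 0.76 vs {0.14, 0.14, 0.40, 0.46} → pass.
SD (methods 1·2): 0.27 vs {0.14, 0.14, 0.07, 0.04} → pass.
Dep (methods 1·2): 0.37 vs {0.46, 0.40, 0.04, 0.07} → fail.
1 of 3 fail.

1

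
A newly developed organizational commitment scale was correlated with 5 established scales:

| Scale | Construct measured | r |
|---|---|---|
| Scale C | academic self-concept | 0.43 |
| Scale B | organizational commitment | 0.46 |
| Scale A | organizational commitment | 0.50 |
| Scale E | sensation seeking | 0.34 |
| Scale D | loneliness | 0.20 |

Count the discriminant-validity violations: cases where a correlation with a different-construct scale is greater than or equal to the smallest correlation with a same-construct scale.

Convergent (same construct = organizational commitment): Scale B, Scale A.
Smallest convergent = 0.46. Discriminant values: 0.43, 0.34, 0.20; count ≥ 0.46 → 0.

0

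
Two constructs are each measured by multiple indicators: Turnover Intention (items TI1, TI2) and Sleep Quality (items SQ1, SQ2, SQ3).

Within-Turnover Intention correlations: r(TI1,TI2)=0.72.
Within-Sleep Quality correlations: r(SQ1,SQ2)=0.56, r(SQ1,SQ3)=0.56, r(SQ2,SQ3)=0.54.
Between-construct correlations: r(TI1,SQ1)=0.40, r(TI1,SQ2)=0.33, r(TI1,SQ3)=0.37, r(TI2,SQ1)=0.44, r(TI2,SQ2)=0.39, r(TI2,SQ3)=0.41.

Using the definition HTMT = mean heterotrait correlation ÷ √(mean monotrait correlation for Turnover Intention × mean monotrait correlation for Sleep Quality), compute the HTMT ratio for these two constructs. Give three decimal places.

Between-construct mean = 2.34/6 = 0.3900.
Mean within-TI = 0.72/1 = 0.7200; mean within-SQ = 1.66/3 = 0.5533.
Geometric mean = √(0.7200 × 0.5533) = 0.6312.
HTMT = 0.3900 / 0.6312 = 0.618.

0.618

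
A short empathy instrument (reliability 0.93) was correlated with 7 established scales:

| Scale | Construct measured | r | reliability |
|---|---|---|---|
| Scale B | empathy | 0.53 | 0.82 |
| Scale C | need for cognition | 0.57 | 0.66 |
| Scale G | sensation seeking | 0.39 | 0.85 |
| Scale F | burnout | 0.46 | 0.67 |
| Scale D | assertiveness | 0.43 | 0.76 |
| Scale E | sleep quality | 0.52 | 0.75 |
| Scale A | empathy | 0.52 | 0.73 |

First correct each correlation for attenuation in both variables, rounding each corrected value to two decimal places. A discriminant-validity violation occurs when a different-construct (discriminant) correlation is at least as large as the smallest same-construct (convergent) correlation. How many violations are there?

2

Disattenuated r (r / √(r_scale · r_new)):
  Scale B (conv): 0.53 / √(0.82·0.93) = 0.61
  Scale C (disc): 0.57 / √(0.66·0.93) = 0.73
  Scale G (disc): 0.39 / √(0.85·0.93) = 0.44
  Scale F (disc): 0.46 / √(0.67·0.93) = 0.58
  Scale D (disc): 0.43 / √(0.76·0.93) = 0.51
  Scale E (disc): 0.52 / √(0.75·0.93) = 0.62
  Scale A (conv): 0.52 / √(0.73·0.93) = 0.63
Smallest convergent = 0.61. Discriminant values: 0.73, 0.44, 0.58, 0.51, 0.62; count ≥ 0.61 → 2.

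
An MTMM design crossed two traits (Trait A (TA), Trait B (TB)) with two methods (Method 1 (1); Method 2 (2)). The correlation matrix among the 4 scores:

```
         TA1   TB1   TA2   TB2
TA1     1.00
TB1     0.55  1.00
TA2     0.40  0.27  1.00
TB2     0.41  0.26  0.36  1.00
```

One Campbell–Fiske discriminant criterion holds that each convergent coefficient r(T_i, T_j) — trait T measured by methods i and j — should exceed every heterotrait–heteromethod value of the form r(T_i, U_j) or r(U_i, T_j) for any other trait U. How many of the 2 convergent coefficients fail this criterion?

Checking each validity diagonal entry against its comparison values:
TA (methods 1·2): 0.40 vs {0.41, 0.27} → fail.
TB (methods 1·2): 0.26 vs {0.27, 0.41} → fail.
2 of 2 fail.

2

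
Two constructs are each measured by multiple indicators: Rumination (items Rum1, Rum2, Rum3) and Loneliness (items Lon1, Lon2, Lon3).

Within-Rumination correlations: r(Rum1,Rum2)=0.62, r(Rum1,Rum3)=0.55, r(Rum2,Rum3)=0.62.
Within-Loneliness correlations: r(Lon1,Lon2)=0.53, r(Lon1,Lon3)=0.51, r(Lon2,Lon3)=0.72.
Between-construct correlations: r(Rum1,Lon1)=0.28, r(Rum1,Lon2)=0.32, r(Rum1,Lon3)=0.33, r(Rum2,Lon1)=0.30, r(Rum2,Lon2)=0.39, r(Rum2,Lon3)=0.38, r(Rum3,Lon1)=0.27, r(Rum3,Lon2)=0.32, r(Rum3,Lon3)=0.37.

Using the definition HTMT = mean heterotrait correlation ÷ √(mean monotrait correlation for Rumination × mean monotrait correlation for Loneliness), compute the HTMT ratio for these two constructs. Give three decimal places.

0.556

Mean between = 2.96/9 = 0.3289.
Mean within-Rum = 1.79/3 = 0.5967; mean within-Lon = 1.76/3 = 0.5867.
Geometric mean = √(0.5967 × 0.5867) = 0.5917.
HTMT = 0.3289 / 0.5917 = 0.556.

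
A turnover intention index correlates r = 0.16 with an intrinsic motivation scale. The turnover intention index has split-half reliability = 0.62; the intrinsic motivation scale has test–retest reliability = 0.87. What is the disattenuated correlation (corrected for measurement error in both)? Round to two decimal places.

0.22

r_true = r_obs / √(r_xx · r_yy) = 0.16 / √(0.62 × 0.87) = 0.16 / √0.5394 = 0.16 / 0.7344 ≈ 0.22.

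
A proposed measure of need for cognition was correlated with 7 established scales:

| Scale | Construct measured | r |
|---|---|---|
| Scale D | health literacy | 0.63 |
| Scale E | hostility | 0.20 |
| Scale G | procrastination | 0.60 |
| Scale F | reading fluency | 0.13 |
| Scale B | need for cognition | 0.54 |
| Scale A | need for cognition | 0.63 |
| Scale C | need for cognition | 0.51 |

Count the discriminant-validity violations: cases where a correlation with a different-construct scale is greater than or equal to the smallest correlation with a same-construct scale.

2

Convergent (same construct = need for cognition): Scale B, Scale A, Scale C.
Smallest convergent = 0.51. Discriminant values: 0.63, 0.20, 0.60, 0.13; count ≥ 0.51 → 2.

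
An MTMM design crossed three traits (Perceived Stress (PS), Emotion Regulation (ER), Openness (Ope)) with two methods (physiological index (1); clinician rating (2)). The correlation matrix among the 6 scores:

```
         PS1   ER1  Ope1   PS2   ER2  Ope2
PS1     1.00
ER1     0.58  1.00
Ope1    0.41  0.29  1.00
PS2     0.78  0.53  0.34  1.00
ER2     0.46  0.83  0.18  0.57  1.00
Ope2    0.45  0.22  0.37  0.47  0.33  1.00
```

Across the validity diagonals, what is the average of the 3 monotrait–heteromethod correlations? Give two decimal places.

0.66

Convergent values: 0.78, 0.83, 0.37; mean = 1.98/3 = 0.66.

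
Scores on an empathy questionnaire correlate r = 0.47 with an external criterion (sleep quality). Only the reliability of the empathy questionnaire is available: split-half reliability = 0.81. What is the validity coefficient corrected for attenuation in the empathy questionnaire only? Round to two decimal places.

0.52

Single correction: r_c = r_obs / √r_xx = 0.47 / √0.81 = 0.47 / 0.9000 ≈ 0.52.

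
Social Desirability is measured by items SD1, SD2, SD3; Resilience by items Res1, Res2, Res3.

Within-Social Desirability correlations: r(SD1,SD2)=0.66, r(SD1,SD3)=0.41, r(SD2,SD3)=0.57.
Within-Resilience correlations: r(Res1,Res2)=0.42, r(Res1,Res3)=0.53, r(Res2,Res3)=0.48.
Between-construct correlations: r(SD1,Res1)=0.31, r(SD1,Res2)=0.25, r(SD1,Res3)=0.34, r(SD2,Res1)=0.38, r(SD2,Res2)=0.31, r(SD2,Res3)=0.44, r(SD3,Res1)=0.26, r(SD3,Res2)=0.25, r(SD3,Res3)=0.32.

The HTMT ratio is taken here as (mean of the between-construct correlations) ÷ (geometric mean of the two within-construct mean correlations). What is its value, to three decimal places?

0.623

Mean between = 2.86/9 = 0.3178.
Mean within-SD = 1.64/3 = 0.5467; mean within-Res = 1.43/3 = 0.4767.
Geometric mean = √(0.5467 × 0.4767) = 0.5105.
HTMT = 0.3178 / 0.5105 = 0.623.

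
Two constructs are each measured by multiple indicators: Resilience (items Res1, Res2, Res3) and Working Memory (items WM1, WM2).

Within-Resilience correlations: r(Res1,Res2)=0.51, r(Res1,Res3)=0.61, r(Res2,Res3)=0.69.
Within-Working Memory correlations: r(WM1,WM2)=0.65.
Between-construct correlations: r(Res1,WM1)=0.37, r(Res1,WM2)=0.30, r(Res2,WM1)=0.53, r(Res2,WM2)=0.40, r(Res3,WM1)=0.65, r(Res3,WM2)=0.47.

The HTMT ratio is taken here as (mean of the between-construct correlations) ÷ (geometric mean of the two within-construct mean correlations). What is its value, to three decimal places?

0.724

Mean between = 2.72/6 = 0.4533.
Mean within-Res = 1.81/3 = 0.6033; mean within-WM = 0.65/1 = 0.6500.
Geometric mean = √(0.6033 × 0.6500) = 0.6262.
HTMT = 0.4533 / 0.6262 = 0.724.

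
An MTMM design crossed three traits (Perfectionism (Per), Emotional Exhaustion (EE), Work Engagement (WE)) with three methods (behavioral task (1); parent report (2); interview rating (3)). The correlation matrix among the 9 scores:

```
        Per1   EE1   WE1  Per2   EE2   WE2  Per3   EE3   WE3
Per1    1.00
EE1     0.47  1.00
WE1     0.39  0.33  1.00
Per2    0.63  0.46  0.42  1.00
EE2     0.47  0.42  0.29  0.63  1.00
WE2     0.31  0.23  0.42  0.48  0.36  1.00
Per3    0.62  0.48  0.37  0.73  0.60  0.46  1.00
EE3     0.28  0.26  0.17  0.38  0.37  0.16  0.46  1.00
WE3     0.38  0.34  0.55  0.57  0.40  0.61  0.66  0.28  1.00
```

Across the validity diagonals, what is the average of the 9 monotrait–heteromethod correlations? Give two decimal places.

Convergent values: 0.63, 0.62, 0.73, 0.42, 0.26, 0.37, 0.42, 0.55, 0.61; mean = 4.61/9 = 0.51.

0.51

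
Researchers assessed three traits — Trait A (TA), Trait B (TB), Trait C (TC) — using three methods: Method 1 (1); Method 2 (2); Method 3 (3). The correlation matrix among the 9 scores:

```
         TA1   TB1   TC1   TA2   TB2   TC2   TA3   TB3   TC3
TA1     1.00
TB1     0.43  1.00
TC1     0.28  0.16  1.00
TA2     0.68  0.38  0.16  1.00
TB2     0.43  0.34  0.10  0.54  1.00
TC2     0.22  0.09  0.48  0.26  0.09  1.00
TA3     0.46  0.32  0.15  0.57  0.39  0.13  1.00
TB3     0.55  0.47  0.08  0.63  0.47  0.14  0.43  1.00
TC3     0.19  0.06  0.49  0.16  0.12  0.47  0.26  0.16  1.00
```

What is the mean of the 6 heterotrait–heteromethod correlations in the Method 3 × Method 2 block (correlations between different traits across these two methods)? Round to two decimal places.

HTHM values (method 3 × method 2): 0.39, 0.13, 0.63, 0.14, 0.16, 0.12; mean = 1.57/6 = 0.26.

0.26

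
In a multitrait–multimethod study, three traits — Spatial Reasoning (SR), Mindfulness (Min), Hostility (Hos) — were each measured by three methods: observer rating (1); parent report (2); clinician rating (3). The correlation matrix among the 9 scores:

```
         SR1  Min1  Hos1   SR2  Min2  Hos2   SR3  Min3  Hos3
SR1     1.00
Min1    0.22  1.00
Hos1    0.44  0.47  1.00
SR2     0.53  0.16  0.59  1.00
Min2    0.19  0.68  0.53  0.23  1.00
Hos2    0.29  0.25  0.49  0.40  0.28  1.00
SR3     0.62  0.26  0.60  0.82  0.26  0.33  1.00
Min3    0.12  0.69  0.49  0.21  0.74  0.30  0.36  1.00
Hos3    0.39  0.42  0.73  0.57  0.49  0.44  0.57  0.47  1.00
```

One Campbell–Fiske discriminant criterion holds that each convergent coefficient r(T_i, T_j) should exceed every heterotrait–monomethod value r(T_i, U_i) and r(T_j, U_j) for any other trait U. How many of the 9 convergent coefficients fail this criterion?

Convergent coefficients and their comparison sets:
SR (methods 1·2): 0.53 vs {0.22, 0.23, 0.44, 0.40} → pass.
SR (methods 1·3): 0.62 vs {0.22, 0.36, 0.44, 0.57} → pass.
SR (methods 2·3): 0.82 vs {0.23, 0.36, 0.40, 0.57} → pass.
Min (methods 1·2): 0.68 vs {0.22, 0.23, 0.47, 0.28} → pass.
Min (methods 1·3): 0.69 vs {0.22, 0.36, 0.47, 0.47} → pass.
Min (methods 2·3): 0.74 vs {0.23, 0.36, 0.28, 0.47} → pass.
Hos (methods 1·2): 0.49 vs {0.44, 0.40, 0.47, 0.28} → pass.
Hos (methods 1·3): 0.73 vs {0.44, 0.57, 0.47, 0.47} → pass.
Hos (methods 2·3): 0.44 vs {0.40, 0.57, 0.28, 0.47} → fail.
1 of 9 fail.

1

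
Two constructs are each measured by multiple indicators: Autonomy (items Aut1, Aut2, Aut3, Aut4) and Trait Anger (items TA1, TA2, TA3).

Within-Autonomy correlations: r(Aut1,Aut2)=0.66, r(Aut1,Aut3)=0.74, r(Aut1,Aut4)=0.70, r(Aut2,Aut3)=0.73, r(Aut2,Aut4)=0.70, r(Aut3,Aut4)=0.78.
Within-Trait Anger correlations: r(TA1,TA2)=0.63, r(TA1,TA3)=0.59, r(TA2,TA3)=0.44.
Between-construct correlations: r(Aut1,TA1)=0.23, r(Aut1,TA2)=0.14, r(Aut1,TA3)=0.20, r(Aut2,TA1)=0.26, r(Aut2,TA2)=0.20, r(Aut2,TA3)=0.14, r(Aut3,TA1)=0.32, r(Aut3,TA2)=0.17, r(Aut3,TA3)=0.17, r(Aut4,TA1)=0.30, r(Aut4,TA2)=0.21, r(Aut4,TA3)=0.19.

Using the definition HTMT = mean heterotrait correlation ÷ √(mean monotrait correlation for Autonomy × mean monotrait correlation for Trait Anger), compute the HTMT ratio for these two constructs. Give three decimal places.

0.334

Between-construct mean = 2.53/12 = 0.2108.
Mean within-Aut = 4.31/6 = 0.7183; mean within-TA = 1.66/3 = 0.5533.
Geometric mean = √(0.7183 × 0.5533) = 0.6304.
HTMT = 0.2108 / 0.6304 = 0.334.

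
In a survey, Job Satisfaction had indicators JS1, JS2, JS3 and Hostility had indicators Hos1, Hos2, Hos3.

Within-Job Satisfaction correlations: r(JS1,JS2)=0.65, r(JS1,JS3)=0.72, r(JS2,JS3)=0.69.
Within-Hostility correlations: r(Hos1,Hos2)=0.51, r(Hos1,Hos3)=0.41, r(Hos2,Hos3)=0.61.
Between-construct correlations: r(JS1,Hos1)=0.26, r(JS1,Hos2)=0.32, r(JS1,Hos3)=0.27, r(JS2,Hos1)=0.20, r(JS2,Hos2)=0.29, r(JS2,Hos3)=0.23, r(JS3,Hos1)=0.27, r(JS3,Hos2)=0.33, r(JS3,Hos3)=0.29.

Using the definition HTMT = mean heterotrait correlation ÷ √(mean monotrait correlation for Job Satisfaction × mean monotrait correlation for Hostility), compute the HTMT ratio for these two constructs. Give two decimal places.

0.46

Between-construct mean = 2.46/9 = 0.2733.
Mean within-JS = 2.06/3 = 0.6867; mean within-Hos = 1.53/3 = 0.5100.
Geometric mean = √(0.6867 × 0.5100) = 0.5918.
HTMT = 0.2733 / 0.5918 = 0.46.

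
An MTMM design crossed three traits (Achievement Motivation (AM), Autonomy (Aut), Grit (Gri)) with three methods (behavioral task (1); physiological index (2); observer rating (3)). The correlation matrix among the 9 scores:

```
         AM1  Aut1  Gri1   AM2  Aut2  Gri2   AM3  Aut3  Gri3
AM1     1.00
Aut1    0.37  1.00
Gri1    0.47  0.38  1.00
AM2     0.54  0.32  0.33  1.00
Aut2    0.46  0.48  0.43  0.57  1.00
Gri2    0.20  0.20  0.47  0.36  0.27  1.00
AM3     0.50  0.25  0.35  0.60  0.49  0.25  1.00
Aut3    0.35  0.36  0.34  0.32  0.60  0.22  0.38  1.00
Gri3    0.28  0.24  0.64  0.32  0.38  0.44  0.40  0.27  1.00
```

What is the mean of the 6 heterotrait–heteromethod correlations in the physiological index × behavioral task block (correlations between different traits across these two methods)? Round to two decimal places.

HTHM values (method 2 × method 1): 0.32, 0.33, 0.46, 0.43, 0.20, 0.20; mean = 1.94/6 = 0.32.

0.32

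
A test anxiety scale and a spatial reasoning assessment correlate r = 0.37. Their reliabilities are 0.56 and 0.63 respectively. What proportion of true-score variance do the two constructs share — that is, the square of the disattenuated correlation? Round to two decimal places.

Disattenuated r = 0.37 / √(0.56 × 0.63) = 0.37 / 0.5940 = 0.6229.
Shared true-score variance = 0.6229² = 0.3880 ≈ 0.39.

0.39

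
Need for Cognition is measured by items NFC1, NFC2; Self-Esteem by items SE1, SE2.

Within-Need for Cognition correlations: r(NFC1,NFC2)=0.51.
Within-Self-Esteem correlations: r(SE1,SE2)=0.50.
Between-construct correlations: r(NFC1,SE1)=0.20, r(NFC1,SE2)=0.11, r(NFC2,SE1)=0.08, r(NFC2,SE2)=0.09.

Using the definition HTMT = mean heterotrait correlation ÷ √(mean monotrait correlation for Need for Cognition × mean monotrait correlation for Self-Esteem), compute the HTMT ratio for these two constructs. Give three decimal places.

Mean heterotrait r = 0.48/4 = 0.1200.
Mean within-NFC = 0.51/1 = 0.5100; mean within-SE = 0.50/1 = 0.5000.
Geometric mean = √(0.5100 × 0.5000) = 0.5050.
HTMT = 0.1200 / 0.5050 = 0.238.

0.238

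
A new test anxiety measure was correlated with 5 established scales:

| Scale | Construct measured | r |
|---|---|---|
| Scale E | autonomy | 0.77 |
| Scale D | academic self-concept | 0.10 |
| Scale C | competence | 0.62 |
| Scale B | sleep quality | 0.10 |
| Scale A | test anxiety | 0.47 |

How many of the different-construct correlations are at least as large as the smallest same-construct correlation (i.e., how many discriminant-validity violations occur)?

Convergent (same construct = test anxiety): Scale A.
Smallest convergent = 0.47. Discriminant values: 0.77, 0.10, 0.62, 0.10; count ≥ 0.47 → 2.

2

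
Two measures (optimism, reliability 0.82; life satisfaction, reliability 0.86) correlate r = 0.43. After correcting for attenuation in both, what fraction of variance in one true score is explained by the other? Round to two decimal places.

Disattenuated r = 0.43 / √(0.82 × 0.86) = 0.43 / 0.8398 = 0.5120.
Shared true-score variance = 0.5120² = 0.2621 ≈ 0.26.

0.26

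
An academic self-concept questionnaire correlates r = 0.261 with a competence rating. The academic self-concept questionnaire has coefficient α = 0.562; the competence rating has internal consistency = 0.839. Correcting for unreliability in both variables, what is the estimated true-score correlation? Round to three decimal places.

r_true = r_obs / √(r_xx · r_yy) = 0.261 / √(0.562 × 0.839) = 0.261 / √0.471518 = 0.261 / 0.6867 ≈ 0.380.

0.380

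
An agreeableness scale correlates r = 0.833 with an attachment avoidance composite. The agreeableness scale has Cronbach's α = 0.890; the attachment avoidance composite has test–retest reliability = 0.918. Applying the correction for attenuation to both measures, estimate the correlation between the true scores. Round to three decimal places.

0.922

r_true = r_obs / √(r_xx · r_yy) = 0.833 / √(0.890 × 0.918) = 0.833 / √0.817020 = 0.833 / 0.9039 ≈ 0.922.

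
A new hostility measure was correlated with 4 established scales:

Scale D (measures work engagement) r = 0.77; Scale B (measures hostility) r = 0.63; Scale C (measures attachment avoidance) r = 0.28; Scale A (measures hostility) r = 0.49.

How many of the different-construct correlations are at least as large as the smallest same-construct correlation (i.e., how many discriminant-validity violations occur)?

Convergent (same construct = hostility): Scale B, Scale A.
Smallest convergent = 0.49. Discriminant values: 0.77, 0.28; count ≥ 0.49 → 1.

1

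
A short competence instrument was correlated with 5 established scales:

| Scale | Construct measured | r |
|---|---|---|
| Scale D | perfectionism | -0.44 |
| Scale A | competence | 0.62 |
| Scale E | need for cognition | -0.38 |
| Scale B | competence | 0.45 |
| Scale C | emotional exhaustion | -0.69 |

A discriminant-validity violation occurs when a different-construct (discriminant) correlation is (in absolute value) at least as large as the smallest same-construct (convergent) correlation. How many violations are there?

Convergent (same construct = competence): Scale A, Scale B.
Smallest convergent = 0.45. Discriminant |r|: 0.44, 0.38, 0.69; count ≥ 0.45 → 1.

1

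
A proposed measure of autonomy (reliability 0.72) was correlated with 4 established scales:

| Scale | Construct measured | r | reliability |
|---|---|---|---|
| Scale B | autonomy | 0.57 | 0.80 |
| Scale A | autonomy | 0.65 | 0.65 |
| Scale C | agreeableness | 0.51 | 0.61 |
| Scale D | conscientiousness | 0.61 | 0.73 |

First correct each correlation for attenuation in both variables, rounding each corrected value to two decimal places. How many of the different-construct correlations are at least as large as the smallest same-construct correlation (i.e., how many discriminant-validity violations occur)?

Disattenuated r (r / √(r_scale · r_new)):
  Scale B (conv): 0.57 / √(0.80·0.72) = 0.75
  Scale A (conv): 0.65 / √(0.65·0.72) = 0.95
  Scale C (disc): 0.51 / √(0.61·0.72) = 0.77
  Scale D (disc): 0.61 / √(0.73·0.72) = 0.84
Smallest convergent = 0.75. Discriminant values: 0.77, 0.84; count ≥ 0.75 → 2.

2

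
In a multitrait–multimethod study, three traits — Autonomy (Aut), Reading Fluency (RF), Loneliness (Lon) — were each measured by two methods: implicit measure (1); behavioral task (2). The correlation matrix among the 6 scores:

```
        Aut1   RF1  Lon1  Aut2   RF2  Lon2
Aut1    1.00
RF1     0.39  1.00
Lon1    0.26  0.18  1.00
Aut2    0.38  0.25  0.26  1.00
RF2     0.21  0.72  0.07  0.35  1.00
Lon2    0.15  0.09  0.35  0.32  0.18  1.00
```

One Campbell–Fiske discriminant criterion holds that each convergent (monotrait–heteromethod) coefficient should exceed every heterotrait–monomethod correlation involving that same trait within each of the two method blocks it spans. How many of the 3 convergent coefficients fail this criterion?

1

Each convergent coefficient versus the relevant comparison correlations:
Aut (methods 1·2): 0.38 vs {0.39, 0.35, 0.26, 0.32} → fail.
RF (methods 1·2): 0.72 vs {0.39, 0.35, 0.18, 0.18} → pass.
Lon (methods 1·2): 0.35 vs {0.26, 0.32, 0.18, 0.18} → pass.
1 of 3 fail.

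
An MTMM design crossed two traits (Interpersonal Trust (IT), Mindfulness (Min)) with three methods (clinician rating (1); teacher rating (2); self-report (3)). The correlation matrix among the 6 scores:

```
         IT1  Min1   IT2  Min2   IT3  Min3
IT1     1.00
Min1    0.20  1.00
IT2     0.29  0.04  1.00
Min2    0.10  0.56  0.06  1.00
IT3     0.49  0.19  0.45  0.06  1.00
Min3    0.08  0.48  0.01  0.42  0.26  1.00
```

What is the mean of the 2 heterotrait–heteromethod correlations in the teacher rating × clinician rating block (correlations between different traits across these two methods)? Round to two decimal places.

0.07

HTHM values (method 2 × method 1): 0.04, 0.10; mean = 0.14/2 = 0.07.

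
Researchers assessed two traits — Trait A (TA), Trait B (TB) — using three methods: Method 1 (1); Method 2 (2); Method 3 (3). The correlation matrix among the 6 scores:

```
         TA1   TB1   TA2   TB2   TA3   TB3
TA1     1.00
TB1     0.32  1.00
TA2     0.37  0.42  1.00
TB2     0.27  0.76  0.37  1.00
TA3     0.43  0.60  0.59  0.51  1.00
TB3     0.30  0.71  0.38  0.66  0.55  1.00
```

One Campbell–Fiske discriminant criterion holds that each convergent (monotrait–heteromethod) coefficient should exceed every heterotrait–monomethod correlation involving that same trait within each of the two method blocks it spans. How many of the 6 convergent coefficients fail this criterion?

2

Convergent coefficients and their comparison sets:
TA (methods 1·2): 0.37 vs {0.32, 0.37} → fail.
TA (methods 1·3): 0.43 vs {0.32, 0.55} → fail.
TA (methods 2·3): 0.59 vs {0.37, 0.55} → pass.
TB (methods 1·2): 0.76 vs {0.32, 0.37} → pass.
TB (methods 1·3): 0.71 vs {0.32, 0.55} → pass.
TB (methods 2·3): 0.66 vs {0.37, 0.55} → pass.
2 of 6 fail.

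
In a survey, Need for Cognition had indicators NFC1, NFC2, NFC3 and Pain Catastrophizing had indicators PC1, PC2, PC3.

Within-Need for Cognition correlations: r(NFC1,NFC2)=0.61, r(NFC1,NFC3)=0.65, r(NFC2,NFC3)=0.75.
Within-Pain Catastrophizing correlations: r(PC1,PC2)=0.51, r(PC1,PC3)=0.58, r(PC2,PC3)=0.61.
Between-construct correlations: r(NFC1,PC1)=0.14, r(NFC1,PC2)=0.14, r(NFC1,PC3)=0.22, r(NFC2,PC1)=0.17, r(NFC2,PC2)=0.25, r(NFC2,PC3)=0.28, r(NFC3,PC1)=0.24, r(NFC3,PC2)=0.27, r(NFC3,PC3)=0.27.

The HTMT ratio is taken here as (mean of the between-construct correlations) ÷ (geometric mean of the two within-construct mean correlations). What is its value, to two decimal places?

Mean heterotrait r = 1.98/9 = 0.2200.
Mean within-NFC = 2.01/3 = 0.6700; mean within-PC = 1.70/3 = 0.5667.
Geometric mean = √(0.6700 × 0.5667) = 0.6162.
HTMT = 0.2200 / 0.6162 = 0.36.

0.36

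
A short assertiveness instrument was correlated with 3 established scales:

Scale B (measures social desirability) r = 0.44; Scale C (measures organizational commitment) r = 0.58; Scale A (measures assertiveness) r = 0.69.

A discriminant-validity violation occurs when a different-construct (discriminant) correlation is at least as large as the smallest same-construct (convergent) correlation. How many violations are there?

0

Convergent (same construct = assertiveness): Scale A.
Smallest convergent = 0.69. Discriminant values: 0.44, 0.58; count ≥ 0.69 → 0.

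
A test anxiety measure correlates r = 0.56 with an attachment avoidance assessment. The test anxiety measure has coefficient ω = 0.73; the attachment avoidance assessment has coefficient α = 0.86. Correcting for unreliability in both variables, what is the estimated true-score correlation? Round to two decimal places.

0.71

r_true = r_obs / √(r_xx · r_yy) = 0.56 / √(0.73 × 0.86) = 0.56 / √0.6278 = 0.56 / 0.7923 ≈ 0.71.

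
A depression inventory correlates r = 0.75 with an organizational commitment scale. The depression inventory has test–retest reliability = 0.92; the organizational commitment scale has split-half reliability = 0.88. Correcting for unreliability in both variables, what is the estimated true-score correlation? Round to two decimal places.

0.83

r_true = r_obs / √(r_xx · r_yy) = 0.75 / √(0.92 × 0.88) = 0.75 / √0.8096 = 0.75 / 0.8998 ≈ 0.83.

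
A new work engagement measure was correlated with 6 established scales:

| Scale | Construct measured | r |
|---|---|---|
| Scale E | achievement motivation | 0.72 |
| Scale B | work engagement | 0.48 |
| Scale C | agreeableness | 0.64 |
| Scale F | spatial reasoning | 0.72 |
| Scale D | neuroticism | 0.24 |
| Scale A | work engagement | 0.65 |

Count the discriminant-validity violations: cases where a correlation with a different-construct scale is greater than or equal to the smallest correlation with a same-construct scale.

Convergent (same construct = work engagement): Scale B, Scale A.
Smallest convergent = 0.48. Discriminant values: 0.72, 0.64, 0.72, 0.24; count ≥ 0.48 → 3.

3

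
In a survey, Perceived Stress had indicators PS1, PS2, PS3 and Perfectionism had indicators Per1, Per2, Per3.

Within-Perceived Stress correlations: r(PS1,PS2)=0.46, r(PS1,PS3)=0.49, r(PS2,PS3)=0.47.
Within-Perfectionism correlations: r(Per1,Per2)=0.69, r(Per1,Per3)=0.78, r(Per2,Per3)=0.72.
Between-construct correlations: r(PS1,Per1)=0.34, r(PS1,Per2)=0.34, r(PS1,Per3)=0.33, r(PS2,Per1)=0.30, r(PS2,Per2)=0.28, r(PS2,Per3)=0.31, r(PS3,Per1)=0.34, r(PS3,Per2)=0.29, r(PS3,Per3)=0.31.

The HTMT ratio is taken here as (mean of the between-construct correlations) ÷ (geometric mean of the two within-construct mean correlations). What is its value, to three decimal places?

Mean heterotrait r = 2.84/9 = 0.3156.
Mean within-PS = 1.42/3 = 0.4733; mean within-Per = 2.19/3 = 0.7300.
Geometric mean = √(0.4733 × 0.7300) = 0.5878.
HTMT = 0.3156 / 0.5878 = 0.537.

0.537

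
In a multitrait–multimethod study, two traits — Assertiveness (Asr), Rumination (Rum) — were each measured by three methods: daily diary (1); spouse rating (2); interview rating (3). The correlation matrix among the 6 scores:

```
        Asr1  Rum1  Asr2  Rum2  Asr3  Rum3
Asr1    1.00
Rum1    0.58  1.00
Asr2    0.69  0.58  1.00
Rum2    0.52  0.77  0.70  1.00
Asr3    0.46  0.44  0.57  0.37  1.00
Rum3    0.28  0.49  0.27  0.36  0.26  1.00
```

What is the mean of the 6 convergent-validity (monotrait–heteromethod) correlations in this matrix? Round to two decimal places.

Convergent values: 0.69, 0.46, 0.57, 0.77, 0.49, 0.36; mean = 3.34/6 = 0.56.

0.56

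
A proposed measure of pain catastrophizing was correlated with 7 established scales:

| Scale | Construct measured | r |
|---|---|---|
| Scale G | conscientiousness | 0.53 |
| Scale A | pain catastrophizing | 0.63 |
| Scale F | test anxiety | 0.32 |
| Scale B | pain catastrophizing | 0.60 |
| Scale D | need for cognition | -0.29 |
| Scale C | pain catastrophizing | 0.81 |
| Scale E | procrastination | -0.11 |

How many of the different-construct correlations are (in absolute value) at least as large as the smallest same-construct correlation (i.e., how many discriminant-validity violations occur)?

Convergent (same construct = pain catastrophizing): Scale A, Scale B, Scale C.
Smallest convergent = 0.60. Discriminant |r|: 0.53, 0.32, 0.29, 0.11; count ≥ 0.60 → 0.

0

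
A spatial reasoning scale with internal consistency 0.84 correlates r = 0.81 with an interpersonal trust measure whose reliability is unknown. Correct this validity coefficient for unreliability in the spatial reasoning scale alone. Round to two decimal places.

0.88

Single correction: r_c = r_obs / √r_xx = 0.81 / √0.84 = 0.81 / 0.9165 ≈ 0.88.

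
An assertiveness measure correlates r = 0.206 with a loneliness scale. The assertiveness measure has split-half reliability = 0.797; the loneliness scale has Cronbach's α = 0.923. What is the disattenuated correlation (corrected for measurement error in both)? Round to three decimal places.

0.240

r_true = r_obs / √(r_xx · r_yy) = 0.206 / √(0.797 × 0.923) = 0.206 / √0.735631 = 0.206 / 0.8577 ≈ 0.240.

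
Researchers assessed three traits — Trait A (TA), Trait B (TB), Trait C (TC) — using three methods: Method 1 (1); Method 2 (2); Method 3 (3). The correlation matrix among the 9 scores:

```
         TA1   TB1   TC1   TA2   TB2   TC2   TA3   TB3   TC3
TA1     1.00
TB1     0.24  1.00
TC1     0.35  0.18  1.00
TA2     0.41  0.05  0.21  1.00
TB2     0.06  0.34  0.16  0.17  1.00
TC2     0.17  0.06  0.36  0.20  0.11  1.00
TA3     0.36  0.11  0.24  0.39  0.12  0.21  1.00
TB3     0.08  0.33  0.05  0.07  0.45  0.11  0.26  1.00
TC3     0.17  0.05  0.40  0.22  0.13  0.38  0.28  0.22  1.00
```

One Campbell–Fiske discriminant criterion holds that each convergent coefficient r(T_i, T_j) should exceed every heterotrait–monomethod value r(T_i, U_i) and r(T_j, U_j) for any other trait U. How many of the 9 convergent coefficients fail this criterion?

0

Convergent coefficients and their comparison sets:
TA (methods 1·2): 0.41 vs {0.24, 0.17, 0.35, 0.20} → pass.
TA (methods 1·3): 0.36 vs {0.24, 0.26, 0.35, 0.28} → pass.
TA (methods 2·3): 0.39 vs {0.17, 0.26, 0.20, 0.28} → pass.
TB (methods 1·2): 0.34 vs {0.24, 0.17, 0.18, 0.11} → pass.
TB (methods 1·3): 0.33 vs {0.24, 0.26, 0.18, 0.22} → pass.
TB (methods 2·3): 0.45 vs {0.17, 0.26, 0.11, 0.22} → pass.
TC (methods 1·2): 0.36 vs {0.35, 0.20, 0.18, 0.11} → pass.
TC (methods 1·3): 0.40 vs {0.35, 0.28, 0.18, 0.22} → pass.
TC (methods 2·3): 0.38 vs {0.20, 0.28, 0.11, 0.22} → pass.
0 of 9 fail.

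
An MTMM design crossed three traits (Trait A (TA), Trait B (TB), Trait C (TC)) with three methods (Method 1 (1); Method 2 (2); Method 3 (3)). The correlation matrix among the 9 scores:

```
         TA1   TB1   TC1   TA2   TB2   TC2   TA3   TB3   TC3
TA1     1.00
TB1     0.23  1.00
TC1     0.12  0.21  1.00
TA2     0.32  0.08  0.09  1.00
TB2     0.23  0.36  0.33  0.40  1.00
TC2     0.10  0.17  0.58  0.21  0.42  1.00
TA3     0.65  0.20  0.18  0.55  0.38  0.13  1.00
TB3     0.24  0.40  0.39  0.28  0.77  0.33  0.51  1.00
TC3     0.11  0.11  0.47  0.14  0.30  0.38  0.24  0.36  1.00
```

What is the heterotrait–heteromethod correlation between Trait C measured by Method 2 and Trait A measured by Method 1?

0.10

Different traits and methods: r(TC2, TA1) = 0.10.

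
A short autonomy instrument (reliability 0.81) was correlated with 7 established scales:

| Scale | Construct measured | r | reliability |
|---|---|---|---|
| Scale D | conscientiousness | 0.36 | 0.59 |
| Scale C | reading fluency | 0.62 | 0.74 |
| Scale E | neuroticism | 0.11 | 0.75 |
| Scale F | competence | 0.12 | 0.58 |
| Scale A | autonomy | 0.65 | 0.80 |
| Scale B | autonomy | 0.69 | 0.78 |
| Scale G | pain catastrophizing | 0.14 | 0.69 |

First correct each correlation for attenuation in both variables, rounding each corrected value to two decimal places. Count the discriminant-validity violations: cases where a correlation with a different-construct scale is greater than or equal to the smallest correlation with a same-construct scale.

Disattenuated r (r / √(r_scale · r_new)):
  Scale D (disc): 0.36 / √(0.59·0.81) = 0.52
  Scale C (disc): 0.62 / √(0.74·0.81) = 0.80
  Scale E (disc): 0.11 / √(0.75·0.81) = 0.14
  Scale F (disc): 0.12 / √(0.58·0.81) = 0.18
  Scale A (conv): 0.65 / √(0.80·0.81) = 0.81
  Scale B (conv): 0.69 / √(0.78·0.81) = 0.87
  Scale G (disc): 0.14 / √(0.69·0.81) = 0.19
Smallest convergent = 0.81. Discriminant values: 0.52, 0.80, 0.14, 0.18, 0.19; count ≥ 0.81 → 0.

0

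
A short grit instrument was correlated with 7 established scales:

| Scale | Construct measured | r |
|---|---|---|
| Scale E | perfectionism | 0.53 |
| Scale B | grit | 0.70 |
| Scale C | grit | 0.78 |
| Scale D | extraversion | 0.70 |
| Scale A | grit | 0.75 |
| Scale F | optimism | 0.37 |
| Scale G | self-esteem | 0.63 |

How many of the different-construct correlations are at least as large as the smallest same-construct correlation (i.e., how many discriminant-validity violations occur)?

1

Convergent (same construct = grit): Scale B, Scale C, Scale A.
Smallest convergent = 0.70. Discriminant values: 0.53, 0.70, 0.37, 0.63; count ≥ 0.70 → 1.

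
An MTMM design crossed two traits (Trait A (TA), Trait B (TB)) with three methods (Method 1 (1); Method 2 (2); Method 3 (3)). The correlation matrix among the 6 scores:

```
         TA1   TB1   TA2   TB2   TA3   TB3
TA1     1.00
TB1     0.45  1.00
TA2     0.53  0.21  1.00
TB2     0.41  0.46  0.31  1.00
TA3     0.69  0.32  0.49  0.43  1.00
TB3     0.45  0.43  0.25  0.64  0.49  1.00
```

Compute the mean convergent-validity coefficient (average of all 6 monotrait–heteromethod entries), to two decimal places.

Convergent values: 0.53, 0.69, 0.49, 0.46, 0.43, 0.64; mean = 3.24/6 = 0.54.

0.54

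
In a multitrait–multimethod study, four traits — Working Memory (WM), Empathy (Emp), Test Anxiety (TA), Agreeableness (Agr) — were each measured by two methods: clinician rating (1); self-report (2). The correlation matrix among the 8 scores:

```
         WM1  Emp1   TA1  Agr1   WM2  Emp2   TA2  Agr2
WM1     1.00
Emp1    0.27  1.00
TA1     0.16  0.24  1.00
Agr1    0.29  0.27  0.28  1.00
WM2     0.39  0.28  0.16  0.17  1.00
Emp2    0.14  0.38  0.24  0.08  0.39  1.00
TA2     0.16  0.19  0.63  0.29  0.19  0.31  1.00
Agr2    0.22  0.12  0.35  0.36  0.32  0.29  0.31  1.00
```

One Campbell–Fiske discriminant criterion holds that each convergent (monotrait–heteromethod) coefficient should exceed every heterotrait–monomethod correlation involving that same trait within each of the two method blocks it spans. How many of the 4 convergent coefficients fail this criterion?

2

Checking each validity diagonal entry against its comparison values:
WM (methods 1·2): 0.39 vs {0.27, 0.39, 0.16, 0.19, 0.29, 0.32} → fail.
Emp (methods 1·2): 0.38 vs {0.27, 0.39, 0.24, 0.31, 0.27, 0.29} → fail.
TA (methods 1·2): 0.63 vs {0.16, 0.19, 0.24, 0.31, 0.28, 0.31} → pass.
Agr (methods 1·2): 0.36 vs {0.29, 0.32, 0.27, 0.29, 0.28, 0.31} → pass.
2 of 4 fail.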